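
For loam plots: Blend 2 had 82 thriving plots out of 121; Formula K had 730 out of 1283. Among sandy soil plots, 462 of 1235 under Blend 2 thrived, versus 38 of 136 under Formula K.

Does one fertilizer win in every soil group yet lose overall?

Yes

Loam: Blend 2 82/121 = 67.8%, Formula K 730/1283 = 56.9% → Blend 2
Sandy soil: Blend 2 462/1235 = 37.4%, Formula K 38/136 = 27.9% → Blend 2
Overall: Blend 2 544/1356 = 40.1%, Formula K 768/1419 = 54.1% → Formula K
Blend 2 wins each soil group but Formula K wins overall — the comparison reverses. Blend 2's plots skew toward sandy soil, which has a lower base rate.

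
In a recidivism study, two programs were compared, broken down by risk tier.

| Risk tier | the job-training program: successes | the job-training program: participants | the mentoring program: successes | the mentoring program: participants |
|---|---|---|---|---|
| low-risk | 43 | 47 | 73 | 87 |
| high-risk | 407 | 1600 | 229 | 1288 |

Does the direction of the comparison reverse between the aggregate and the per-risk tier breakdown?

No

Low-risk: the job-training program 43/47 = 91.5%, the mentoring program 73/87 = 83.9% → the job-training program
High-risk: the job-training program 407/1600 = 25.4%, the mentoring program 229/1288 = 17.8% → the job-training program
Overall: the job-training program 450/1647 = 27.3%, the mentoring program 302/1375 = 22.0% → the job-training program
The job-training program wins overall and in every risk group — no reversal.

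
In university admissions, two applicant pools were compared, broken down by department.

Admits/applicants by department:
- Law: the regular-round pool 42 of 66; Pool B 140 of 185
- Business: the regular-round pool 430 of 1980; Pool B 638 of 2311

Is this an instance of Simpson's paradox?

No

Law: the regular-round pool 42/66 = 63.6%, Pool B 140/185 = 75.7% → Pool B
Business: the regular-round pool 430/1980 = 21.7%, Pool B 638/2311 = 27.6% → Pool B
Overall: the regular-round pool 472/2046 = 23.1%, Pool B 778/2496 = 31.2% → Pool B
Pool B wins overall and in every department group — no reversal.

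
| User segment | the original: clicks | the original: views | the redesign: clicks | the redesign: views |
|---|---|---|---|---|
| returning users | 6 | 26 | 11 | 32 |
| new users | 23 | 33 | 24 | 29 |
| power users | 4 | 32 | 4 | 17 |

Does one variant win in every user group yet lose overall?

Returning users: the original 6/26 = 23.1%, the redesign 11/32 = 34.4% → the redesign
New users: the original 23/33 = 69.7%, the redesign 24/29 = 82.8% → the redesign
Power users: the original 4/32 = 12.5%, the redesign 4/17 = 23.5% → the redesign
Overall: the original 33/91 = 36.3%, the redesign 39/78 = 50.0% → the redesign
The redesign wins overall and in every user group — no reversal.

No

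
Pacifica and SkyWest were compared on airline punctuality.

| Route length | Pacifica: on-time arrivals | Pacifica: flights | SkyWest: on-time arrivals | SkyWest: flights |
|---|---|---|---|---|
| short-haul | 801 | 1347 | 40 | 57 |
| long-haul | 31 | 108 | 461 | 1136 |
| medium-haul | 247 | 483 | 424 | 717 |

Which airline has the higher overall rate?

Short-haul: Pacifica 801/1347 = 59.5%, SkyWest 40/57 = 70.2% → SkyWest
Long-haul: Pacifica 31/108 = 28.7%, SkyWest 461/1136 = 40.6% → SkyWest
Medium-haul: Pacifica 247/483 = 51.1%, SkyWest 424/717 = 59.1% → SkyWest
Overall: Pacifica 1079/1938 = 55.7%, SkyWest 925/1910 = 48.4% → Pacifica
(SkyWest wins every route group but Pacifica wins overall — SkyWest's flights skew toward the low-rate long-haul group.)

Pacifica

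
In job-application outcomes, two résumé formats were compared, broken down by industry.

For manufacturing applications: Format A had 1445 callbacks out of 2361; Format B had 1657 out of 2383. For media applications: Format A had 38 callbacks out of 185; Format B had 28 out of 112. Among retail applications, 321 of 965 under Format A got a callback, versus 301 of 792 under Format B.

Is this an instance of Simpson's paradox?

No

Manufacturing: Format A 1445/2361 = 61.2%, Format B 1657/2383 = 69.5% → Format B
Media: Format A 38/185 = 20.5%, Format B 28/112 = 25.0% → Format B
Retail: Format A 321/965 = 33.3%, Format B 301/792 = 38.0% → Format B
Overall: Format A 1804/3511 = 51.4%, Format B 1986/3287 = 60.4% → Format B
Format B wins overall and in every industry group — no reversal.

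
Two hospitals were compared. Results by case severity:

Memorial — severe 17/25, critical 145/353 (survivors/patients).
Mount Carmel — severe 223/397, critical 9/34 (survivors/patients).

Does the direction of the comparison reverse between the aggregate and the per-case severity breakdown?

Yes

Severe: Memorial 17/25 = 68.0%, Mount Carmel 223/397 = 56.2% → Memorial
Critical: Memorial 145/353 = 41.1%, Mount Carmel 9/34 = 26.5% → Memorial
Overall: Memorial 162/378 = 42.9%, Mount Carmel 232/431 = 53.8% → Mount Carmel
Memorial wins each case group but Mount Carmel wins overall — the comparison reverses. Memorial's patients skew toward critical, which has a lower base rate.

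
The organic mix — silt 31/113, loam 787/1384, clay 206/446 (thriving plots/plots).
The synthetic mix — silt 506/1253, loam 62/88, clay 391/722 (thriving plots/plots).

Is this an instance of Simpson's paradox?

Silt: the organic mix 31/113 = 27.4%, the synthetic mix 506/1253 = 40.4% → the synthetic mix
Loam: the organic mix 787/1384 = 56.9%, the synthetic mix 62/88 = 70.5% → the synthetic mix
Clay: the organic mix 206/446 = 46.2%, the synthetic mix 391/722 = 54.2% → the synthetic mix
Overall: the organic mix 1024/1943 = 52.7%, the synthetic mix 959/2063 = 46.5% → the organic mix
The synthetic mix wins each soil group but the organic mix wins overall — the comparison reverses. The synthetic mix's plots skew toward silt, which has a lower base rate.

Yes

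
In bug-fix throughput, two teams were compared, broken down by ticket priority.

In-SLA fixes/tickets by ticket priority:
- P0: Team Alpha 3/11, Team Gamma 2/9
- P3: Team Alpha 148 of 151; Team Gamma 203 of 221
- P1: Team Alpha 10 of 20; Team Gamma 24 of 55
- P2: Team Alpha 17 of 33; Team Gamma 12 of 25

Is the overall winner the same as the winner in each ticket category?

Yes

P0: Team Alpha 3/11 = 27.3%, Team Gamma 2/9 = 22.2% → Team Alpha
P3: Team Alpha 148/151 = 98.0%, Team Gamma 203/221 = 91.9% → Team Alpha
P1: Team Alpha 10/20 = 50.0%, Team Gamma 24/55 = 43.6% → Team Alpha
P2: Team Alpha 17/33 = 51.5%, Team Gamma 12/25 = 48.0% → Team Alpha
Overall: Team Alpha 178/215 = 82.8%, Team Gamma 241/310 = 77.7% → Team Alpha
Team Alpha wins overall and in every ticket group — no reversal.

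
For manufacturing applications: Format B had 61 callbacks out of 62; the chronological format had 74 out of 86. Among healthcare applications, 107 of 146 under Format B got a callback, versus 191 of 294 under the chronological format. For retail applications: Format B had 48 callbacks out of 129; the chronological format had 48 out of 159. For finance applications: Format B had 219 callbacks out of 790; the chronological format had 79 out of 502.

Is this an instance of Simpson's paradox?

No

Manufacturing: Format B 61/62 = 98.4%, the chronological format 74/86 = 86.0% → Format B
Healthcare: Format B 107/146 = 73.3%, the chronological format 191/294 = 65.0% → Format B
Retail: Format B 48/129 = 37.2%, the chronological format 48/159 = 30.2% → Format B
Finance: Format B 219/790 = 27.7%, the chronological format 79/502 = 15.7% → Format B
Overall: Format B 435/1127 = 38.6%, the chronological format 392/1041 = 37.7% → Format B
Format B wins overall and in every industry group — no reversal.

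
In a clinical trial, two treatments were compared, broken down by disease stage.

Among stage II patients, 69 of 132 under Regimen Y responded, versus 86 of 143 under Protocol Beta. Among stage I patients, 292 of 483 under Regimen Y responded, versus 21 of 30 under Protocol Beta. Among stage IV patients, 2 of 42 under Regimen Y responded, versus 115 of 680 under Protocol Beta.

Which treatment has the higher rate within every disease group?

Protocol Beta

Stage II: Regimen Y 69/132 = 52.3%, Protocol Beta 86/143 = 60.1% → Protocol Beta
Stage I: Regimen Y 292/483 = 60.5%, Protocol Beta 21/30 = 70.0% → Protocol Beta
Stage IV: Regimen Y 2/42 = 4.8%, Protocol Beta 115/680 = 16.9% → Protocol Beta
Protocol Beta has the higher rate in all 3 groups.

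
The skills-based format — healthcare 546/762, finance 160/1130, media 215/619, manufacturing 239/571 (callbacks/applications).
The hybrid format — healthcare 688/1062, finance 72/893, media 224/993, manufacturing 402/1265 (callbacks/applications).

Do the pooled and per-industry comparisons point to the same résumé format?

Healthcare: the skills-based format 546/762 = 71.7%, the hybrid format 688/1062 = 64.8% → the skills-based format
Finance: the skills-based format 160/1130 = 14.2%, the hybrid format 72/893 = 8.1% → the skills-based format
Media: the skills-based format 215/619 = 34.7%, the hybrid format 224/993 = 22.6% → the skills-based format
Manufacturing: the skills-based format 239/571 = 41.9%, the hybrid format 402/1265 = 31.8% → the skills-based format
Overall: the skills-based format 1160/3082 = 37.6%, the hybrid format 1386/4213 = 32.9% → the skills-based format
The skills-based format wins overall and in every industry group — no reversal.

Yes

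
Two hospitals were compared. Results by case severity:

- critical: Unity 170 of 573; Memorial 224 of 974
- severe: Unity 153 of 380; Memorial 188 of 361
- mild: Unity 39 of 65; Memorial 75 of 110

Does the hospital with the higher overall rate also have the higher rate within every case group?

Critical: Unity 170/573 = 29.7%, Memorial 224/974 = 23.0% → Unity
Severe: Unity 153/380 = 40.3%, Memorial 188/361 = 52.1% → Memorial
Mild: Unity 39/65 = 60.0%, Memorial 75/110 = 68.2% → Memorial
Overall: Unity 362/1018 = 35.6%, Memorial 487/1445 = 33.7% → Unity
Neither sweeps: Unity wins 1 of 3 groups, Memorial wins 2. Unity wins overall but not every group — no Simpson reversal.

No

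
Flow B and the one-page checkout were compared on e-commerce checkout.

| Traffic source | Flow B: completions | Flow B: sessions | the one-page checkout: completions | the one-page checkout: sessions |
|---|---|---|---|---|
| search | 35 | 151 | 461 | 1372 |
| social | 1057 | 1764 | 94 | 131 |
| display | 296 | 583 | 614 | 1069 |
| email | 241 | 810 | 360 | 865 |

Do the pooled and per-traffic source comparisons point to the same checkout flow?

Search: Flow B 35/151 = 23.2%, the one-page checkout 461/1372 = 33.6% → the one-page checkout
Social: Flow B 1057/1764 = 59.9%, the one-page checkout 94/131 = 71.8% → the one-page checkout
Display: Flow B 296/583 = 50.8%, the one-page checkout 614/1069 = 57.4% → the one-page checkout
Email: Flow B 241/810 = 29.8%, the one-page checkout 360/865 = 41.6% → the one-page checkout
Overall: Flow B 1629/3308 = 49.2%, the one-page checkout 1529/3437 = 44.5% → Flow B
The one-page checkout wins each traffic group but Flow B wins overall — the comparison reverses. The one-page checkout's sessions skew toward search, which has a lower base rate.

No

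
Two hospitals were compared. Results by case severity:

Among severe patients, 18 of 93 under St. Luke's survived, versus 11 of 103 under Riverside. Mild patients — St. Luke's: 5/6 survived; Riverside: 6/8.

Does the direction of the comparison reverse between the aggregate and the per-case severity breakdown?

No

Severe: St. Luke's 18/93 = 19.4%, Riverside 11/103 = 10.7% → St. Luke's
Mild: St. Luke's 5/6 = 83.3%, Riverside 6/8 = 75.0% → St. Luke's
Overall: St. Luke's 23/99 = 23.2%, Riverside 17/111 = 15.3% → St. Luke's
St. Luke's wins overall and in every case group — no reversal.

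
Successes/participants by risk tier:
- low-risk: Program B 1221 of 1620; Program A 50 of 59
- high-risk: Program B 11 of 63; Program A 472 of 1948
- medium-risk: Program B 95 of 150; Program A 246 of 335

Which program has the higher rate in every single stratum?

Low-risk: Program B 1221/1620 = 75.4%, Program A 50/59 = 84.7% → Program A
High-risk: Program B 11/63 = 17.5%, Program A 472/1948 = 24.2% → Program A
Medium-risk: Program B 95/150 = 63.3%, Program A 246/335 = 73.4% → Program A
Program A has the higher rate in all 3 groups.

Program A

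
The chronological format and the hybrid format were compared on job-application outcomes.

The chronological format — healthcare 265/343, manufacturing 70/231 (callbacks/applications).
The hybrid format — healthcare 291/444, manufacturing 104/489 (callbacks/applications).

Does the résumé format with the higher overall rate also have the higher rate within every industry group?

Yes

Healthcare: the chronological format 265/343 = 77.3%, the hybrid format 291/444 = 65.5% → the chronological format
Manufacturing: the chronological format 70/231 = 30.3%, the hybrid format 104/489 = 21.3% → the chronological format
Overall: the chronological format 335/574 = 58.4%, the hybrid format 395/933 = 42.3% → the chronological format
The chronological format wins overall and in every industry group — no reversal.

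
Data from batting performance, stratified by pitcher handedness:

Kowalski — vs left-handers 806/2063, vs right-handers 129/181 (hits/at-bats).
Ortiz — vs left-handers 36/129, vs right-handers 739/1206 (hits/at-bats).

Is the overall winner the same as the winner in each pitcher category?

Vs left-handers: Kowalski 806/2063 = 39.1%, Ortiz 36/129 = 27.9% → Kowalski
Vs right-handers: Kowalski 129/181 = 71.3%, Ortiz 739/1206 = 61.3% → Kowalski
Overall: Kowalski 935/2244 = 41.7%, Ortiz 775/1335 = 58.1% → Ortiz
Kowalski wins each pitcher group but Ortiz wins overall — the comparison reverses. Kowalski's at-bats skew toward vs left-handers, which has a lower base rate.

No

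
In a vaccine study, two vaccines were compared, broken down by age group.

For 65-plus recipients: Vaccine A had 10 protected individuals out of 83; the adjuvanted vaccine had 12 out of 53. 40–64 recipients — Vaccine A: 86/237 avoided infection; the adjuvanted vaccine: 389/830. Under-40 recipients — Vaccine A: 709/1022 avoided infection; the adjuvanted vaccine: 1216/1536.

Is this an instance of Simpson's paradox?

65-plus: Vaccine A 10/83 = 12.0%, the adjuvanted vaccine 12/53 = 22.6% → the adjuvanted vaccine
40–64: Vaccine A 86/237 = 36.3%, the adjuvanted vaccine 389/830 = 46.9% → the adjuvanted vaccine
Under-40: Vaccine A 709/1022 = 69.4%, the adjuvanted vaccine 1216/1536 = 79.2% → the adjuvanted vaccine
Overall: Vaccine A 805/1342 = 60.0%, the adjuvanted vaccine 1617/2419 = 66.8% → the adjuvanted vaccine
The adjuvanted vaccine wins overall and in every age group — no reversal.

No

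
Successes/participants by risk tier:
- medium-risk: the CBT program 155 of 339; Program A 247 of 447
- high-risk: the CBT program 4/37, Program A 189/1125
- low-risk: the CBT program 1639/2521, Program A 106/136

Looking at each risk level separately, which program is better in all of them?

Medium-risk: the CBT program 155/339 = 45.7%, Program A 247/447 = 55.3% → Program A
High-risk: the CBT program 4/37 = 10.8%, Program A 189/1125 = 16.8% → Program A
Low-risk: the CBT program 1639/2521 = 65.0%, Program A 106/136 = 77.9% → Program A
Program A has the higher rate in all 3 groups.

Program A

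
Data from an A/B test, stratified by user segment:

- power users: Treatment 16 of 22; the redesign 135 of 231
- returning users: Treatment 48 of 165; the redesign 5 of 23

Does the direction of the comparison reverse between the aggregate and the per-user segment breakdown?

Yes

Power users: Treatment 16/22 = 72.7%, the redesign 135/231 = 58.4% → Treatment
Returning users: Treatment 48/165 = 29.1%, the redesign 5/23 = 21.7% → Treatment
Overall: Treatment 64/187 = 34.2%, the redesign 140/254 = 55.1% → the redesign
Treatment wins each user group but the redesign wins overall — the comparison reverses. Treatment's views skew toward returning users, which has a lower base rate.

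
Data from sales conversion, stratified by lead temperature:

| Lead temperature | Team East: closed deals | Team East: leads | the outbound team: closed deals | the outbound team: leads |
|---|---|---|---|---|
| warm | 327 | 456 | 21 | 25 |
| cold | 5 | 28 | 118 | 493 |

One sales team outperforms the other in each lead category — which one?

the outbound team

Warm: Team East 327/456 = 71.7%, the outbound team 21/25 = 84.0% → the outbound team
Cold: Team East 5/28 = 17.9%, the outbound team 118/493 = 23.9% → the outbound team
The outbound team has the higher rate in both groups.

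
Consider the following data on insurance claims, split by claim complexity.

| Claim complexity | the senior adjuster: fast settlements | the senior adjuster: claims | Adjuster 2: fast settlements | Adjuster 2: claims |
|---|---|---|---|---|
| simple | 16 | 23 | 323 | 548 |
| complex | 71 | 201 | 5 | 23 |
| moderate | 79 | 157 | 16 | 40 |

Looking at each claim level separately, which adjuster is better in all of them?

the senior adjuster

Simple: the senior adjuster 16/23 = 69.6%, Adjuster 2 323/548 = 58.9% → the senior adjuster
Complex: the senior adjuster 71/201 = 35.3%, Adjuster 2 5/23 = 21.7% → the senior adjuster
Moderate: the senior adjuster 79/157 = 50.3%, Adjuster 2 16/40 = 40.0% → the senior adjuster
The senior adjuster has the higher rate in all 3 groups.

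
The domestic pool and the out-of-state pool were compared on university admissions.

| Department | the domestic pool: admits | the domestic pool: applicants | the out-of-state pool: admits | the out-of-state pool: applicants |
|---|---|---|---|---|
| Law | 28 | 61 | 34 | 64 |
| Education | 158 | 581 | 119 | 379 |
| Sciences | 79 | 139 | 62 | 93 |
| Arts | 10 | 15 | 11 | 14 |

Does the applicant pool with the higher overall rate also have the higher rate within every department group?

Yes

Law: the domestic pool 28/61 = 45.9%, the out-of-state pool 34/64 = 53.1% → the out-of-state pool
Education: the domestic pool 158/581 = 27.2%, the out-of-state pool 119/379 = 31.4% → the out-of-state pool
Sciences: the domestic pool 79/139 = 56.8%, the out-of-state pool 62/93 = 66.7% → the out-of-state pool
Arts: the domestic pool 10/15 = 66.7%, the out-of-state pool 11/14 = 78.6% → the out-of-state pool
Overall: the domestic pool 275/796 = 34.5%, the out-of-state pool 226/550 = 41.1% → the out-of-state pool
The out-of-state pool wins overall and in every department group — no reversal.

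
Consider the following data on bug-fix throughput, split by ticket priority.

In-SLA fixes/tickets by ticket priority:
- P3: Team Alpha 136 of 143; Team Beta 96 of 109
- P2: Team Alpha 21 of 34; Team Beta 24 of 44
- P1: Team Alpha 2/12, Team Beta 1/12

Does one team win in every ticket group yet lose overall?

P3: Team Alpha 136/143 = 95.1%, Team Beta 96/109 = 88.1% → Team Alpha
P2: Team Alpha 21/34 = 61.8%, Team Beta 24/44 = 54.5% → Team Alpha
P1: Team Alpha 2/12 = 16.7%, Team Beta 1/12 = 8.3% → Team Alpha
Overall: Team Alpha 159/189 = 84.1%, Team Beta 121/165 = 73.3% → Team Alpha
Team Alpha wins overall and in every ticket group — no reversal.

No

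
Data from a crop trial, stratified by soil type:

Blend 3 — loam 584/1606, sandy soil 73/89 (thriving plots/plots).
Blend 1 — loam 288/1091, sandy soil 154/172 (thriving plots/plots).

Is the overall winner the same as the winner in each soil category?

Loam: Blend 3 584/1606 = 36.4%, Blend 1 288/1091 = 26.4% → Blend 3
Sandy soil: Blend 3 73/89 = 82.0%, Blend 1 154/172 = 89.5% → Blend 1
Overall: Blend 3 657/1695 = 38.8%, Blend 1 442/1263 = 35.0% → Blend 3
Neither sweeps: Blend 3 wins 1 of 2 groups, Blend 1 wins 1. Blend 3 wins overall but not every group — no Simpson reversal.

No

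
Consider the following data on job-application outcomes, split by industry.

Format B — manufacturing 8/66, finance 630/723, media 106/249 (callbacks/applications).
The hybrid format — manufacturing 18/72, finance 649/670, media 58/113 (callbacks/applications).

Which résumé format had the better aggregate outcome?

Manufacturing: Format B 8/66 = 12.1%, the hybrid format 18/72 = 25.0% → the hybrid format
Finance: Format B 630/723 = 87.1%, the hybrid format 649/670 = 96.9% → the hybrid format
Media: Format B 106/249 = 42.6%, the hybrid format 58/113 = 51.3% → the hybrid format
Overall: Format B 744/1038 = 71.7%, the hybrid format 725/855 = 84.8% → the hybrid format

the hybrid format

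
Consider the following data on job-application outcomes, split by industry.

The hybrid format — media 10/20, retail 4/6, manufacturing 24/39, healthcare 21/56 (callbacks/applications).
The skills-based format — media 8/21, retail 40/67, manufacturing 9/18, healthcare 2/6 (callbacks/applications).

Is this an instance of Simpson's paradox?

Yes

Media: the hybrid format 10/20 = 50.0%, the skills-based format 8/21 = 38.1% → the hybrid format
Retail: the hybrid format 4/6 = 66.7%, the skills-based format 40/67 = 59.7% → the hybrid format
Manufacturing: the hybrid format 24/39 = 61.5%, the skills-based format 9/18 = 50.0% → the hybrid format
Healthcare: the hybrid format 21/56 = 37.5%, the skills-based format 2/6 = 33.3% → the hybrid format
Overall: the hybrid format 59/121 = 48.8%, the skills-based format 59/112 = 52.7% → the skills-based format
The hybrid format wins each industry group but the skills-based format wins overall — the comparison reverses. The hybrid format's applications skew toward healthcare, which has a lower base rate.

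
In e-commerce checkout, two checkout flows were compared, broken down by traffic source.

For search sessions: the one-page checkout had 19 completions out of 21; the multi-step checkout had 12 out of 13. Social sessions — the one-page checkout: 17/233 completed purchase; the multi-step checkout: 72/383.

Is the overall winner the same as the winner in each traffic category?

Yes

Search: the one-page checkout 19/21 = 90.5%, the multi-step checkout 12/13 = 92.3% → the multi-step checkout
Social: the one-page checkout 17/233 = 7.3%, the multi-step checkout 72/383 = 18.8% → the multi-step checkout
Overall: the one-page checkout 36/254 = 14.2%, the multi-step checkout 84/396 = 21.2% → the multi-step checkout
The multi-step checkout wins overall and in every traffic group — no reversal.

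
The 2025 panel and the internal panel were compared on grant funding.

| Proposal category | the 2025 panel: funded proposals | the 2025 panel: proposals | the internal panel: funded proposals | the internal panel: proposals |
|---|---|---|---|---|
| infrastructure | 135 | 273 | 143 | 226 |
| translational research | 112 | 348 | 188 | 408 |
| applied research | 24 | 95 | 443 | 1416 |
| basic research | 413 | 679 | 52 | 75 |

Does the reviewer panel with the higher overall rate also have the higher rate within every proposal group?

No

Infrastructure: the 2025 panel 135/273 = 49.5%, the internal panel 143/226 = 63.3% → the internal panel
Translational research: the 2025 panel 112/348 = 32.2%, the internal panel 188/408 = 46.1% → the internal panel
Applied research: the 2025 panel 24/95 = 25.3%, the internal panel 443/1416 = 31.3% → the internal panel
Basic research: the 2025 panel 413/679 = 60.8%, the internal panel 52/75 = 69.3% → the internal panel
Overall: the 2025 panel 684/1395 = 49.0%, the internal panel 826/2125 = 38.9% → the 2025 panel
The internal panel wins each proposal group but the 2025 panel wins overall — the comparison reverses. The internal panel's proposals skew toward applied research, which has a lower base rate.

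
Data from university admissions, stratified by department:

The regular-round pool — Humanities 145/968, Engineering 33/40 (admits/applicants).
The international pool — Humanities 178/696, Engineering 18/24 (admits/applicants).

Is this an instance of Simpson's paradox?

Humanities: the regular-round pool 145/968 = 15.0%, the international pool 178/696 = 25.6% → the international pool
Engineering: the regular-round pool 33/40 = 82.5%, the international pool 18/24 = 75.0% → the regular-round pool
Overall: the regular-round pool 178/1008 = 17.7%, the international pool 196/720 = 27.2% → the international pool
Neither sweeps: the regular-round pool wins 1 of 2 groups, the international pool wins 1. The international pool wins overall but not every group — no Simpson reversal.

No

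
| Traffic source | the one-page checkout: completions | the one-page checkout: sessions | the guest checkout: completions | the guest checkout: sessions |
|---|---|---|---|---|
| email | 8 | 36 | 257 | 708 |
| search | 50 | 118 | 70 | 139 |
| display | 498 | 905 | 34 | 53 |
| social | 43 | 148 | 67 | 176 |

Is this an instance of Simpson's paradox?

Email: the one-page checkout 8/36 = 22.2%, the guest checkout 257/708 = 36.3% → the guest checkout
Search: the one-page checkout 50/118 = 42.4%, the guest checkout 70/139 = 50.4% → the guest checkout
Display: the one-page checkout 498/905 = 55.0%, the guest checkout 34/53 = 64.2% → the guest checkout
Social: the one-page checkout 43/148 = 29.1%, the guest checkout 67/176 = 38.1% → the guest checkout
Overall: the one-page checkout 599/1207 = 49.6%, the guest checkout 428/1076 = 39.8% → the one-page checkout
The guest checkout wins each traffic group but the one-page checkout wins overall — the comparison reverses. The guest checkout's sessions skew toward email, which has a lower base rate.

Yes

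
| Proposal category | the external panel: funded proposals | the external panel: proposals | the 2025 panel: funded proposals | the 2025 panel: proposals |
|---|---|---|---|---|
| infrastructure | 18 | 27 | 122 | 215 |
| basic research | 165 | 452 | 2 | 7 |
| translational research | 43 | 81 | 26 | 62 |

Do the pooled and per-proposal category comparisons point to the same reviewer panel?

No

Infrastructure: the external panel 18/27 = 66.7%, the 2025 panel 122/215 = 56.7% → the external panel
Basic research: the external panel 165/452 = 36.5%, the 2025 panel 2/7 = 28.6% → the external panel
Translational research: the external panel 43/81 = 53.1%, the 2025 panel 26/62 = 41.9% → the external panel
Overall: the external panel 226/560 = 40.4%, the 2025 panel 150/284 = 52.8% → the 2025 panel
The external panel wins each proposal group but the 2025 panel wins overall — the comparison reverses. The external panel's proposals skew toward basic research, which has a lower base rate.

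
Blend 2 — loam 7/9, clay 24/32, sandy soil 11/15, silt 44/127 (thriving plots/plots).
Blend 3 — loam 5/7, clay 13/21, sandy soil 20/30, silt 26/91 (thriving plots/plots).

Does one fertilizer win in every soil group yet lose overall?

No

Loam: Blend 2 7/9 = 77.8%, Blend 3 5/7 = 71.4% → Blend 2
Clay: Blend 2 24/32 = 75.0%, Blend 3 13/21 = 61.9% → Blend 2
Sandy soil: Blend 2 11/15 = 73.3%, Blend 3 20/30 = 66.7% → Blend 2
Silt: Blend 2 44/127 = 34.6%, Blend 3 26/91 = 28.6% → Blend 2
Overall: Blend 2 86/183 = 47.0%, Blend 3 64/149 = 43.0% → Blend 2
Blend 2 wins overall and in every soil group — no reversal.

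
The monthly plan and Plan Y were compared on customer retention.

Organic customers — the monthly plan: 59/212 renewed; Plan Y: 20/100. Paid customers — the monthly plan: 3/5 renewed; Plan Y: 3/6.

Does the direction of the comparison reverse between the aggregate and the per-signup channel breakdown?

Organic: the monthly plan 59/212 = 27.8%, Plan Y 20/100 = 20.0% → the monthly plan
Paid: the monthly plan 3/5 = 60.0%, Plan Y 3/6 = 50.0% → the monthly plan
Overall: the monthly plan 62/217 = 28.6%, Plan Y 23/106 = 21.7% → the monthly plan
The monthly plan wins overall and in every signup group — no reversal.

No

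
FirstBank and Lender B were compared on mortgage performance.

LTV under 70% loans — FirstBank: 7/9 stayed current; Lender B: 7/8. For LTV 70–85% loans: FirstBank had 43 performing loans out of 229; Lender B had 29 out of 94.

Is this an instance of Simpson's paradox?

No

LTV under 70%: FirstBank 7/9 = 77.8%, Lender B 7/8 = 87.5% → Lender B
LTV 70–85%: FirstBank 43/229 = 18.8%, Lender B 29/94 = 30.9% → Lender B
Overall: FirstBank 50/238 = 21.0%, Lender B 36/102 = 35.3% → Lender B
Lender B wins overall and in every loan-to-value group — no reversal.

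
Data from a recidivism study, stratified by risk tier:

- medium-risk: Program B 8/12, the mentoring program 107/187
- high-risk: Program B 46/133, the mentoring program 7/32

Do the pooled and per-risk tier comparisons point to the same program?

No

Medium-risk: Program B 8/12 = 66.7%, the mentoring program 107/187 = 57.2% → Program B
High-risk: Program B 46/133 = 34.6%, the mentoring program 7/32 = 21.9% → Program B
Overall: Program B 54/145 = 37.2%, the mentoring program 114/219 = 52.1% → the mentoring program
Program B wins each risk group but the mentoring program wins overall — the comparison reverses. Program B's participants skew toward high-risk, which has a lower base rate.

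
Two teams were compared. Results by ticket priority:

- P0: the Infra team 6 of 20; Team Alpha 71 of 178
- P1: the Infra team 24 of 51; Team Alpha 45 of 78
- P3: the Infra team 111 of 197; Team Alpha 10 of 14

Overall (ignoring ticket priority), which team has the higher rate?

the Infra team

P0: the Infra team 6/20 = 30.0%, Team Alpha 71/178 = 39.9% → Team Alpha
P1: the Infra team 24/51 = 47.1%, Team Alpha 45/78 = 57.7% → Team Alpha
P3: the Infra team 111/197 = 56.3%, Team Alpha 10/14 = 71.4% → Team Alpha
Overall: the Infra team 141/268 = 52.6%, Team Alpha 126/270 = 46.7% → the Infra team
(Team Alpha wins every ticket group but the Infra team wins overall — Team Alpha's tickets skew toward the low-rate P0 group.)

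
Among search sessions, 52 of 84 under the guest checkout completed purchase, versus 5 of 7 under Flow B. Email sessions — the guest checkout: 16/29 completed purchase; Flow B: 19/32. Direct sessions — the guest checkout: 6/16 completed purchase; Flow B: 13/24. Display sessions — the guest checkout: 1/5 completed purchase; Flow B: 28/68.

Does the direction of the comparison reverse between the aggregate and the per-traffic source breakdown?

Yes

Search: the guest checkout 52/84 = 61.9%, Flow B 5/7 = 71.4% → Flow B
Email: the guest checkout 16/29 = 55.2%, Flow B 19/32 = 59.4% → Flow B
Direct: the guest checkout 6/16 = 37.5%, Flow B 13/24 = 54.2% → Flow B
Display: the guest checkout 1/5 = 20.0%, Flow B 28/68 = 41.2% → Flow B
Overall: the guest checkout 75/134 = 56.0%, Flow B 65/131 = 49.6% → the guest checkout
Flow B wins each traffic group but the guest checkout wins overall — the comparison reverses. Flow B's sessions skew toward display, which has a lower base rate.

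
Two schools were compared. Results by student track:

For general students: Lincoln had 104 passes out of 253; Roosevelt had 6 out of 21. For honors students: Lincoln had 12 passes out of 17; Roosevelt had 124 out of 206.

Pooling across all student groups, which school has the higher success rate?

Roosevelt

General: Lincoln 104/253 = 41.1%, Roosevelt 6/21 = 28.6% → Lincoln
Honors: Lincoln 12/17 = 70.6%, Roosevelt 124/206 = 60.2% → Lincoln
Overall: Lincoln 116/270 = 43.0%, Roosevelt 130/227 = 57.3% → Roosevelt
(Lincoln wins every student group but Roosevelt wins overall — Lincoln's students skew toward the low-rate general group.)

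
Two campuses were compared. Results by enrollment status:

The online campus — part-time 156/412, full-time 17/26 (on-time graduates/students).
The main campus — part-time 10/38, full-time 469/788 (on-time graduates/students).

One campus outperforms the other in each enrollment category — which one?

the online campus

Part-time: the online campus 156/412 = 37.9%, the main campus 10/38 = 26.3% → the online campus
Full-time: the online campus 17/26 = 65.4%, the main campus 469/788 = 59.5% → the online campus
The online campus has the higher rate in both groups.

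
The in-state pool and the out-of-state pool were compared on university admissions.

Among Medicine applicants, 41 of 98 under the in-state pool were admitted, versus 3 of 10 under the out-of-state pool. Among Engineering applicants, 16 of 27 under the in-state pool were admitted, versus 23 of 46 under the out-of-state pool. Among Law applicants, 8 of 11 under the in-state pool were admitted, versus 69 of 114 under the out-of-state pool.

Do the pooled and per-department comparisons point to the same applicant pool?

Medicine: the in-state pool 41/98 = 41.8%, the out-of-state pool 3/10 = 30.0% → the in-state pool
Engineering: the in-state pool 16/27 = 59.3%, the out-of-state pool 23/46 = 50.0% → the in-state pool
Law: the in-state pool 8/11 = 72.7%, the out-of-state pool 69/114 = 60.5% → the in-state pool
Overall: the in-state pool 65/136 = 47.8%, the out-of-state pool 95/170 = 55.9% → the out-of-state pool
The in-state pool wins each department group but the out-of-state pool wins overall — the comparison reverses. The in-state pool's applicants skew toward Medicine, which has a lower base rate.

No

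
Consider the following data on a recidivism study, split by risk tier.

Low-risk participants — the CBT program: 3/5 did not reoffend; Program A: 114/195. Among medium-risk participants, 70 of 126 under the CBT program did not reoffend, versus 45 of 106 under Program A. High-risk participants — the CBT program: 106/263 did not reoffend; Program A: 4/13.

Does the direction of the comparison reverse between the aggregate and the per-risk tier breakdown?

Yes

Low-risk: the CBT program 3/5 = 60.0%, Program A 114/195 = 58.5% → the CBT program
Medium-risk: the CBT program 70/126 = 55.6%, Program A 45/106 = 42.5% → the CBT program
High-risk: the CBT program 106/263 = 40.3%, Program A 4/13 = 30.8% → the CBT program
Overall: the CBT program 179/394 = 45.4%, Program A 163/314 = 51.9% → Program A
The CBT program wins each risk group but Program A wins overall — the comparison reverses. The CBT program's participants skew toward high-risk, which has a lower base rate.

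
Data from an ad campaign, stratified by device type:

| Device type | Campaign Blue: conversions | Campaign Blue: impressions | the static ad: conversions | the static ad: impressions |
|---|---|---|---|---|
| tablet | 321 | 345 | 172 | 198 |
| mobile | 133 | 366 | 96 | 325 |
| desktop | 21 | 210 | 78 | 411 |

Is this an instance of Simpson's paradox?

Tablet: Campaign Blue 321/345 = 93.0%, the static ad 172/198 = 86.9% → Campaign Blue
Mobile: Campaign Blue 133/366 = 36.3%, the static ad 96/325 = 29.5% → Campaign Blue
Desktop: Campaign Blue 21/210 = 10.0%, the static ad 78/411 = 19.0% → the static ad
Overall: Campaign Blue 475/921 = 51.6%, the static ad 346/934 = 37.0% → Campaign Blue
Neither sweeps: Campaign Blue wins 2 of 3 groups, the static ad wins 1. Campaign Blue wins overall but not every group — no Simpson reversal.

No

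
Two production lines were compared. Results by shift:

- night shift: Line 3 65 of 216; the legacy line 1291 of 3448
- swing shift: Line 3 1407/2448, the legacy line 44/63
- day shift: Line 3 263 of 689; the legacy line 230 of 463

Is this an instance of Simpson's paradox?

Night shift: Line 3 65/216 = 30.1%, the legacy line 1291/3448 = 37.4% → the legacy line
Swing shift: Line 3 1407/2448 = 57.5%, the legacy line 44/63 = 69.8% → the legacy line
Day shift: Line 3 263/689 = 38.2%, the legacy line 230/463 = 49.7% → the legacy line
Overall: Line 3 1735/3353 = 51.7%, the legacy line 1565/3974 = 39.4% → Line 3
The legacy line wins each shift group but Line 3 wins overall — the comparison reverses. The legacy line's units skew toward night shift, which has a lower base rate.

Yes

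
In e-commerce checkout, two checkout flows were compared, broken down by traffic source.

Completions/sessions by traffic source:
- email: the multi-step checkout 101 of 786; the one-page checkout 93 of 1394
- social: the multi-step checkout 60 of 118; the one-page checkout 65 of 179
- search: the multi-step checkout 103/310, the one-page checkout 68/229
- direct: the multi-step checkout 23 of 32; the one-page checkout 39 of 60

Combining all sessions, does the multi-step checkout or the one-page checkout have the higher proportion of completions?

the multi-step checkout

Email: the multi-step checkout 101/786 = 12.8%, the one-page checkout 93/1394 = 6.7% → the multi-step checkout
Social: the multi-step checkout 60/118 = 50.8%, the one-page checkout 65/179 = 36.3% → the multi-step checkout
Search: the multi-step checkout 103/310 = 33.2%, the one-page checkout 68/229 = 29.7% → the multi-step checkout
Direct: the multi-step checkout 23/32 = 71.9%, the one-page checkout 39/60 = 65.0% → the multi-step checkout
Overall: the multi-step checkout 287/1246 = 23.0%, the one-page checkout 265/1862 = 14.2% → the multi-step checkout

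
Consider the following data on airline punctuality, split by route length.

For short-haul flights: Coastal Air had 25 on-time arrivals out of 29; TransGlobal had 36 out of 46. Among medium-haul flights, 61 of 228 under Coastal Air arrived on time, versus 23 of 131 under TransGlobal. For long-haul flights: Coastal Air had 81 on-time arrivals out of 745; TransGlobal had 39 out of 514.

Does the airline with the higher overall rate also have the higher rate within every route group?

Yes

Short-haul: Coastal Air 25/29 = 86.2%, TransGlobal 36/46 = 78.3% → Coastal Air
Medium-haul: Coastal Air 61/228 = 26.8%, TransGlobal 23/131 = 17.6% → Coastal Air
Long-haul: Coastal Air 81/745 = 10.9%, TransGlobal 39/514 = 7.6% → Coastal Air
Overall: Coastal Air 167/1002 = 16.7%, TransGlobal 98/691 = 14.2% → Coastal Air
Coastal Air wins overall and in every route group — no reversal.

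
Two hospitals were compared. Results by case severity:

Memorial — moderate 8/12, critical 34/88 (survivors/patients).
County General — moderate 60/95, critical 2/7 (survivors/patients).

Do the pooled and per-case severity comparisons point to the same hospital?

Moderate: Memorial 8/12 = 66.7%, County General 60/95 = 63.2% → Memorial
Critical: Memorial 34/88 = 38.6%, County General 2/7 = 28.6% → Memorial
Overall: Memorial 42/100 = 42.0%, County General 62/102 = 60.8% → County General
Memorial wins each case group but County General wins overall — the comparison reverses. Memorial's patients skew toward critical, which has a lower base rate.

No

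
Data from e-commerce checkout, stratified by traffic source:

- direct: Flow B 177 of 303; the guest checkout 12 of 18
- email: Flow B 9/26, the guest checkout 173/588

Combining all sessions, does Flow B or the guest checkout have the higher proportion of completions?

Direct: Flow B 177/303 = 58.4%, the guest checkout 12/18 = 66.7% → the guest checkout
Email: Flow B 9/26 = 34.6%, the guest checkout 173/588 = 29.4% → Flow B
Overall: Flow B 186/329 = 56.5%, the guest checkout 185/606 = 30.5% → Flow B
(Neither sweeps every traffic group, but Flow B has the higher pooled rate.)

Flow B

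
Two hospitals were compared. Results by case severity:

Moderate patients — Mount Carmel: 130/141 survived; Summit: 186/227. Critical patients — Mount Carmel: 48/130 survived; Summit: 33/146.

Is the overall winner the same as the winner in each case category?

Yes

Moderate: Mount Carmel 130/141 = 92.2%, Summit 186/227 = 81.9% → Mount Carmel
Critical: Mount Carmel 48/130 = 36.9%, Summit 33/146 = 22.6% → Mount Carmel
Overall: Mount Carmel 178/271 = 65.7%, Summit 219/373 = 58.7% → Mount Carmel
Mount Carmel wins overall and in every case group — no reversal.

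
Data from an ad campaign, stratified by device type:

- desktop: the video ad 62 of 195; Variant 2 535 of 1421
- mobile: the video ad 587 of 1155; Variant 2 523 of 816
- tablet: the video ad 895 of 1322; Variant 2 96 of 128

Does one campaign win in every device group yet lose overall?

Yes

Desktop: the video ad 62/195 = 31.8%, Variant 2 535/1421 = 37.6% → Variant 2
Mobile: the video ad 587/1155 = 50.8%, Variant 2 523/816 = 64.1% → Variant 2
Tablet: the video ad 895/1322 = 67.7%, Variant 2 96/128 = 75.0% → Variant 2
Overall: the video ad 1544/2672 = 57.8%, Variant 2 1154/2365 = 48.8% → the video ad
Variant 2 wins each device group but the video ad wins overall — the comparison reverses. Variant 2's impressions skew toward desktop, which has a lower base rate.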